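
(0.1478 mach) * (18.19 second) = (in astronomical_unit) 6.119e-09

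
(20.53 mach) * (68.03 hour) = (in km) 1.712e+06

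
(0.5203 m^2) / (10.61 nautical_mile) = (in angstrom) 2.648e+05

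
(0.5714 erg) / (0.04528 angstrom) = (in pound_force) 2837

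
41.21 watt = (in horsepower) 0.05526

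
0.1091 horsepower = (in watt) 81.36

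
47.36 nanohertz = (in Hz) 4.736e-08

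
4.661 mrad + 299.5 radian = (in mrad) 2.995e+05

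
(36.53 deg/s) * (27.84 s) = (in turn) 2.825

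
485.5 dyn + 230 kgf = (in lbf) 507.1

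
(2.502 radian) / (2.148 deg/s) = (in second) 66.74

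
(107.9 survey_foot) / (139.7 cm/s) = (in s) 23.54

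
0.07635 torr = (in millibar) 0.1018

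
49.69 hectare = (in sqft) 5.349e+06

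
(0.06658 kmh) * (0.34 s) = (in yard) 0.006877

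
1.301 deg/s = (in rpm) 0.2168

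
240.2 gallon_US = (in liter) 909.3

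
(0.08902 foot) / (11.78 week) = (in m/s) 3.808e-09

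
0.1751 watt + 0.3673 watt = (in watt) 0.5424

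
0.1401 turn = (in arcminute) 3026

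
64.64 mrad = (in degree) 3.704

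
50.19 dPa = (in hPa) 0.05019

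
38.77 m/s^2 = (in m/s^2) 38.77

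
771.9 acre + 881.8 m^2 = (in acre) 772.1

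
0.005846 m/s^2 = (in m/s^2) 0.005846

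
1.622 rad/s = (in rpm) 15.49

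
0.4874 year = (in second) 1.537e+07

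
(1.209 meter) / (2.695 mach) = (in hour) 3.66e-07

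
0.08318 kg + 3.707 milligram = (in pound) 0.1834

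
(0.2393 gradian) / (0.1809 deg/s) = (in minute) 0.01984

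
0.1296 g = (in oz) 0.004572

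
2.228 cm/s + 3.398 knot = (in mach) 0.005199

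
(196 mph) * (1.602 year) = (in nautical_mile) 2.39e+06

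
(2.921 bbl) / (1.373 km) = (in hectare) 3.382e-08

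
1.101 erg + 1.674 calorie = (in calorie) 1.674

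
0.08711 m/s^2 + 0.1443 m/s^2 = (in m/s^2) 0.2314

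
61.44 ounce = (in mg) 1.742e+06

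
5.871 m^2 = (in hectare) 0.0005871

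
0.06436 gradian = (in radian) 0.001011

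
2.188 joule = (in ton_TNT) 5.229e-10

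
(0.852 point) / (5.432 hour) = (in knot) 2.988e-08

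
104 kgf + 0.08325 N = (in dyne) 1.02e+08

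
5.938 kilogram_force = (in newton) 58.23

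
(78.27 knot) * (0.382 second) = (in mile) 0.009558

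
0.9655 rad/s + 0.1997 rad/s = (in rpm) 11.13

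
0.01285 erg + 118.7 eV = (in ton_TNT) 3.071e-19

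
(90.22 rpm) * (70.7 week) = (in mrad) 4.04e+11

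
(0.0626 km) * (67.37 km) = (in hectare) 421.7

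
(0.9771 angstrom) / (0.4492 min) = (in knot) 7.047e-12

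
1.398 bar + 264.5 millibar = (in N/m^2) 1.662e+05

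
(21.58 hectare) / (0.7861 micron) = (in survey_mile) 1.706e+08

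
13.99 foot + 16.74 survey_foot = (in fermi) 9.367e+15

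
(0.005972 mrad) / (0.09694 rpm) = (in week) 9.727e-10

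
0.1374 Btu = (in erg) 1.45e+09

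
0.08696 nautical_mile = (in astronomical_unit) 1.077e-09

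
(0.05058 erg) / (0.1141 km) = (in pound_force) 9.966e-12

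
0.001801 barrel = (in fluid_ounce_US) 9.682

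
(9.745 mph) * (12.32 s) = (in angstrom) 5.367e+11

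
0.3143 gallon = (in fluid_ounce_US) 40.23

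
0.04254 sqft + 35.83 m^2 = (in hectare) 0.003583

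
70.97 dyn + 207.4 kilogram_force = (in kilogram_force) 207.4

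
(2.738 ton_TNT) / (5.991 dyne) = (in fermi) 1.912e+29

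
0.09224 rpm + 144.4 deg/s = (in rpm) 24.16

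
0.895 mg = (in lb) 1.973e-06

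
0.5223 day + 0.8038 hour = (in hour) 13.34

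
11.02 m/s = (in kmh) 39.67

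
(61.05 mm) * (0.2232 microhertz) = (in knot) 2.649e-08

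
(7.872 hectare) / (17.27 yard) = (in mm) 4.985e+06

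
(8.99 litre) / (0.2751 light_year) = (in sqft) 3.718e-17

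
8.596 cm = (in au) 5.746e-13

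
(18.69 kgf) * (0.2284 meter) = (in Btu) 0.03968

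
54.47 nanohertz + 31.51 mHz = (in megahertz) 3.151e-08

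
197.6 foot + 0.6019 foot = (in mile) 0.03754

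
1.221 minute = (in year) 2.323e-06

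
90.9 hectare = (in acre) 224.6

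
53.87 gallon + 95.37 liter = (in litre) 299.3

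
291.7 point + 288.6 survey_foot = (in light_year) 9.309e-15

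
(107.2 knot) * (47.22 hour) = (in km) 9375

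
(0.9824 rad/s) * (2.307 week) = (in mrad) 1.371e+09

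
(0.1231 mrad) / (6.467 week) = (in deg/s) 1.803e-09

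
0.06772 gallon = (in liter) 0.2563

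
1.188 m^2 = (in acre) 0.0002936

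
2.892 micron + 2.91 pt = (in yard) 0.001126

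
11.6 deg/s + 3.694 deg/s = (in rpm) 2.549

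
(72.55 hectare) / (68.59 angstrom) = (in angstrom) 1.058e+24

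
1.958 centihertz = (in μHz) 1.958e+04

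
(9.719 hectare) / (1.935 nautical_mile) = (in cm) 2712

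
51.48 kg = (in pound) 113.5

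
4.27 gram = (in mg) 4270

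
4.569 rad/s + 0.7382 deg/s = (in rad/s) 4.582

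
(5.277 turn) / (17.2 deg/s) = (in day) 0.001278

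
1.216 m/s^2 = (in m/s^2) 1.216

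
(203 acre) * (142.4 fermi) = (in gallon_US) 3.09e-05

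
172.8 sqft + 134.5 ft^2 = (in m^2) 28.55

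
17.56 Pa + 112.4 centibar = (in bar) 1.124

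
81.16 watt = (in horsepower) 0.1088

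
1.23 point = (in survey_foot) 0.001424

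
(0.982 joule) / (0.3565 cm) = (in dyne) 2.755e+07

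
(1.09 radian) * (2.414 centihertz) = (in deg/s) 1.508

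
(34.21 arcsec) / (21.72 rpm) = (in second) 7.292e-05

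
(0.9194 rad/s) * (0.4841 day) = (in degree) 2.203e+06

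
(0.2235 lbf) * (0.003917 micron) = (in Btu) 3.691e-12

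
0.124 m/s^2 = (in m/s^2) 0.124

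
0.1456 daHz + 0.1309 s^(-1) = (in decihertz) 15.87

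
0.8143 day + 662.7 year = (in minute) 3.483e+08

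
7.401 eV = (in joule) 1.186e-18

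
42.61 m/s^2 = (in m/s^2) 42.61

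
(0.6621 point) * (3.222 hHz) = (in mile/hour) 0.1683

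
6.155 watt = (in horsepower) 0.008254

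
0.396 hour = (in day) 0.0165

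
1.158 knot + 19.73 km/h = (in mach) 0.01785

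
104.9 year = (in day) 3.829e+04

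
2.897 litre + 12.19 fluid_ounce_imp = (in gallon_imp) 0.7134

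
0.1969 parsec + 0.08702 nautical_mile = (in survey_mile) 3.775e+12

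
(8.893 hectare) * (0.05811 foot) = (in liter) 1.575e+06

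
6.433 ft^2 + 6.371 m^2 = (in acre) 0.001722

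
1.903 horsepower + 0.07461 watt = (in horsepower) 1.903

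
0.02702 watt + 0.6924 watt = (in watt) 0.7194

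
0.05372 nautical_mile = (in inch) 3917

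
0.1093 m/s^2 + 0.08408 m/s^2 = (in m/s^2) 0.1934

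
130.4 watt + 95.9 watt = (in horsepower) 0.3035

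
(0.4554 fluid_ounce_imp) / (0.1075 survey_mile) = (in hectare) 7.479e-12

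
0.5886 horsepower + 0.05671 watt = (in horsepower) 0.5887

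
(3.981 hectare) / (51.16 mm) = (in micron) 7.781e+11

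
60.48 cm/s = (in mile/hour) 1.353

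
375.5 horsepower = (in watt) 2.8e+05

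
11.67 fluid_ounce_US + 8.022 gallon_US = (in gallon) 8.113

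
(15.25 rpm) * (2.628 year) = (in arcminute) 4.55e+11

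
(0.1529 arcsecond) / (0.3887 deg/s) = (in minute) 1.821e-06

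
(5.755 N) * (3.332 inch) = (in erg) 4.871e+06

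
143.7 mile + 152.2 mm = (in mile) 143.7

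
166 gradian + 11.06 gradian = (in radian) 2.781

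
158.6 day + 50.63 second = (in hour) 3806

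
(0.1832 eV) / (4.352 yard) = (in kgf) 7.521e-22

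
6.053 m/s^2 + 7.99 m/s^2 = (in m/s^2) 14.04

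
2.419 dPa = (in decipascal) 2.419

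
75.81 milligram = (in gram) 0.07581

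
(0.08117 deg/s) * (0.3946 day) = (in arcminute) 1.66e+05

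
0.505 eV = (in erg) 8.091e-13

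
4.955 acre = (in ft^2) 2.158e+05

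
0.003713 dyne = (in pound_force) 8.347e-09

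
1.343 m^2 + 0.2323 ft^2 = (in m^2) 1.365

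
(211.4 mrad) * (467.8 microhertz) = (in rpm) 0.0009444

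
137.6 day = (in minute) 1.981e+05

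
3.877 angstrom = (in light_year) 4.098e-26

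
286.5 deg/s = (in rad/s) 5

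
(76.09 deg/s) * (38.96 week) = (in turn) 4.98e+06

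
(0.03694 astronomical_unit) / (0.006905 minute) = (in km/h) 4.802e+10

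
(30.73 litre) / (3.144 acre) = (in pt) 0.006846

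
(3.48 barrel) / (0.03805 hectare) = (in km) 1.454e-06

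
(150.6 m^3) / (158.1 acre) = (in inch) 0.009267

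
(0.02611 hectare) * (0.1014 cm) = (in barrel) 1.665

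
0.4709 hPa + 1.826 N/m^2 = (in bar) 0.0004892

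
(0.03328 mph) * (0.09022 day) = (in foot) 380.5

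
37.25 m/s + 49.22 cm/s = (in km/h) 135.9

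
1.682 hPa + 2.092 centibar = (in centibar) 2.26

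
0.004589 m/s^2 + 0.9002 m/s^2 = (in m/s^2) 0.9048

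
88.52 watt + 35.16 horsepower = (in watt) 2.631e+04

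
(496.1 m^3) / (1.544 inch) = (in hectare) 1.265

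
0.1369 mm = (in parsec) 4.437e-21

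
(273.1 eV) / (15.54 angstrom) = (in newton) 2.816e-08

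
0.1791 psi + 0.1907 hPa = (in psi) 0.1819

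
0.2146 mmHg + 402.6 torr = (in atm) 0.53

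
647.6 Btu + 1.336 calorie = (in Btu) 647.6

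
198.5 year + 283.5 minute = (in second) 6.26e+09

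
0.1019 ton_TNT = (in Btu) 4.041e+05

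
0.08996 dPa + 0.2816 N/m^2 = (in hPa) 0.002906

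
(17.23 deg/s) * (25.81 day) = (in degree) 3.842e+07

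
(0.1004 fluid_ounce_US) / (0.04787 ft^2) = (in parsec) 2.164e-20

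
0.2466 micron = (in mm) 0.0002466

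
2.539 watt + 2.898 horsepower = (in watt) 2164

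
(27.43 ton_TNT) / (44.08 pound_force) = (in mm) 5.853e+11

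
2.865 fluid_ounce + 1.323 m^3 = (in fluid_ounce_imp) 4.657e+04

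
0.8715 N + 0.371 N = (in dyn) 1.242e+05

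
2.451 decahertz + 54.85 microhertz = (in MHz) 2.451e-05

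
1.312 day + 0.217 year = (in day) 80.52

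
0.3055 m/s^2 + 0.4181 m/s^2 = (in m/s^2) 0.7236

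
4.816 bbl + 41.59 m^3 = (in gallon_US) 1.119e+04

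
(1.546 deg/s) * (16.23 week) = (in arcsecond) 5.463e+10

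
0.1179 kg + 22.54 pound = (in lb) 22.8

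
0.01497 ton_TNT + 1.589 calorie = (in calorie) 1.497e+07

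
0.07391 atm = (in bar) 0.07489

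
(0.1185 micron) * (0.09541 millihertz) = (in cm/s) 1.131e-09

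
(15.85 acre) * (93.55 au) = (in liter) 8.977e+20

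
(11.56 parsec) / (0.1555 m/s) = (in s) 2.294e+18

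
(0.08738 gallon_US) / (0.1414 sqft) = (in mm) 25.18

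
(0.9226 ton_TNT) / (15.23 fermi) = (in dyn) 2.535e+28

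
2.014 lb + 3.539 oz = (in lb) 2.235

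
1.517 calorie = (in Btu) 0.006016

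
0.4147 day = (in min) 597.2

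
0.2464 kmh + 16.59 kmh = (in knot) 9.091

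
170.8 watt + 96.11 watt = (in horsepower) 0.3579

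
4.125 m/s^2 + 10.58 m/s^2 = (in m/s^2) 14.71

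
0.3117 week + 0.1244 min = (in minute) 3142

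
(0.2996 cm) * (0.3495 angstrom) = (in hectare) 1.047e-17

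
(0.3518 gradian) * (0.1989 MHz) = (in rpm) 1.05e+04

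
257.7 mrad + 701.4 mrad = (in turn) 0.1526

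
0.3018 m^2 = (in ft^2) 3.249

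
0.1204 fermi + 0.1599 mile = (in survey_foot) 844.3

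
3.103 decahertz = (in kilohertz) 0.03103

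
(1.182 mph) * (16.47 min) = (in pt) 1.48e+06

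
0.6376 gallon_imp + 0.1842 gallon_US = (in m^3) 0.003596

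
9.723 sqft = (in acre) 0.0002232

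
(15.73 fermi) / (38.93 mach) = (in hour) 3.296e-22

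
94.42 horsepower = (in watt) 7.041e+04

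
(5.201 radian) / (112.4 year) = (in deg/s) 8.407e-08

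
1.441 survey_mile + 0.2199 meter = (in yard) 2536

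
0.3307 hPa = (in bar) 0.0003307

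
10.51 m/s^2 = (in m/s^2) 10.51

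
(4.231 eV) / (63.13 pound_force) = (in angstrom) 2.414e-11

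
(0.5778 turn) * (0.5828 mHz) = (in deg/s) 0.1212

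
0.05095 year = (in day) 18.6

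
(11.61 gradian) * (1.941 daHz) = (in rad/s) 3.54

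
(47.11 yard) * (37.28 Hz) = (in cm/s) 1.606e+05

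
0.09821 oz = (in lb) 0.006138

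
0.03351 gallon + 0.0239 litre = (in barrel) 0.0009482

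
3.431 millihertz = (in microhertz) 3431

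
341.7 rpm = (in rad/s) 35.78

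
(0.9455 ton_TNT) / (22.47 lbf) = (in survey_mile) 2.459e+04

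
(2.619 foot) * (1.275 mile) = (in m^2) 1638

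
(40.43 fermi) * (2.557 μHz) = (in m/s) 1.034e-19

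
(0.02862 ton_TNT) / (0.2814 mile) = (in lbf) 5.944e+04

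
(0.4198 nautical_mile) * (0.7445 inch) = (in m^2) 14.7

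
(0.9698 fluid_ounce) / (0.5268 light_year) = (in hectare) 5.755e-25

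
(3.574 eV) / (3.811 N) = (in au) 1.004e-30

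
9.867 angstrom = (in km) 9.867e-13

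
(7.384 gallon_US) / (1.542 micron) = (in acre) 4.479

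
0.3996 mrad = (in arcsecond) 82.42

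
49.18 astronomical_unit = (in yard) 8.046e+12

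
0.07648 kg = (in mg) 7.648e+04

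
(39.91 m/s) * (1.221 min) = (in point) 8.288e+06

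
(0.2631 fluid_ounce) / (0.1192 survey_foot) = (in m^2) 0.0002142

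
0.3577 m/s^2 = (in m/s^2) 0.3577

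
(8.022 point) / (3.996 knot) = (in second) 0.001377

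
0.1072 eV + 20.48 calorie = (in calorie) 20.48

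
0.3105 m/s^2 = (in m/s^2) 0.3105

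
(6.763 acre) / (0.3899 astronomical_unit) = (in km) 4.692e-10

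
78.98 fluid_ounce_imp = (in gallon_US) 0.5928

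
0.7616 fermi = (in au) 5.091e-27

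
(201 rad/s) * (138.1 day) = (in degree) 1.374e+11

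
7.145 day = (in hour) 171.5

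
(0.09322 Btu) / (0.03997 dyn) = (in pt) 6.975e+11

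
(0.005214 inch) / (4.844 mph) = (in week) 1.011e-10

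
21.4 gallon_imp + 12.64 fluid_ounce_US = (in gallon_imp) 21.48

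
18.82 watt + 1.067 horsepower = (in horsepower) 1.092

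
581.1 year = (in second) 1.833e+10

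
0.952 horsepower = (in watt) 709.9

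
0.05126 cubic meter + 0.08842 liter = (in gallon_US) 13.56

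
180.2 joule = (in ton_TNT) 4.307e-08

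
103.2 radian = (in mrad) 1.032e+05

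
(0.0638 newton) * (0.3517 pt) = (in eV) 4.941e+13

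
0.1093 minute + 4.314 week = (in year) 0.08273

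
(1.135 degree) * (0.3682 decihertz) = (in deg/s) 0.04179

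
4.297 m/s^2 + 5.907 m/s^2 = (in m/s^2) 10.2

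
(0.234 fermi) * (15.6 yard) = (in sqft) 3.593e-14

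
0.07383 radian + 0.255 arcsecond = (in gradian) 4.7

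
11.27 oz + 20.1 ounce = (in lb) 1.961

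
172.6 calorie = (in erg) 7.222e+09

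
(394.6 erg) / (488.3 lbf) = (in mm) 1.817e-05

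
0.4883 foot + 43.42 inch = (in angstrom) 1.252e+10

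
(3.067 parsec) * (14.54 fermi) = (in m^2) 1376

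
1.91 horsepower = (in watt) 1424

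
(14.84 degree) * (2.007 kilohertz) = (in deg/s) 2.978e+04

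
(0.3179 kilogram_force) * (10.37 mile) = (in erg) 5.203e+11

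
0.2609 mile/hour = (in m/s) 0.1166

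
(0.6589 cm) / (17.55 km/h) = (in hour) 3.754e-07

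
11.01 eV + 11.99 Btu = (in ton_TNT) 3.023e-06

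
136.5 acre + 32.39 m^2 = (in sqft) 5.946e+06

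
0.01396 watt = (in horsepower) 1.872e-05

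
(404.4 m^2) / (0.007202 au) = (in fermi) 3.753e+08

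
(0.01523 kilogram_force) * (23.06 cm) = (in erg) 3.444e+05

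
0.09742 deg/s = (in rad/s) 0.0017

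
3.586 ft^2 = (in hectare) 3.332e-05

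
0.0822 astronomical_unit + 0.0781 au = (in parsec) 7.772e-07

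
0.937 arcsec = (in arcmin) 0.01562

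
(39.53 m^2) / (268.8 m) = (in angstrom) 1.471e+09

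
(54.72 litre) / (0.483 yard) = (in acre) 3.062e-05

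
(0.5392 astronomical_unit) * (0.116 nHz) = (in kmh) 33.68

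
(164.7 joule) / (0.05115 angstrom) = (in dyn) 3.22e+18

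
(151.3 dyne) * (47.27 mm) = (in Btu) 6.779e-08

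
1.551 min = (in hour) 0.02585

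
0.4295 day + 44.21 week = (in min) 4.463e+05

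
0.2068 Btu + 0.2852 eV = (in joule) 218.2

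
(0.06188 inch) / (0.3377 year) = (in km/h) 5.313e-10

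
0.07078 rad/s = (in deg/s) 4.055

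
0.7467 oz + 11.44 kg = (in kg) 11.46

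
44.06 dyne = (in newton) 0.0004406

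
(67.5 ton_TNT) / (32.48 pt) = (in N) 2.465e+13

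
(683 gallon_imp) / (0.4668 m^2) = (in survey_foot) 21.82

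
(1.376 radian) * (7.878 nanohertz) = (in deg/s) 6.211e-07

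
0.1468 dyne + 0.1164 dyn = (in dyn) 0.2632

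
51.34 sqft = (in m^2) 4.77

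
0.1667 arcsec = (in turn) 1.286e-07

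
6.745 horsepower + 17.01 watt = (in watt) 5047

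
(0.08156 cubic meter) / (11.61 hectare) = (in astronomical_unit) 4.696e-18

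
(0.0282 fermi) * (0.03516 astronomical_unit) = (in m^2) 1.483e-07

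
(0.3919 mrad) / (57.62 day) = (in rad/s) 7.872e-11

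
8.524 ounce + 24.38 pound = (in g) 1.13e+04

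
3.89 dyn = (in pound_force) 8.745e-06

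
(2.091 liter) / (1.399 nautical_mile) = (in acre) 1.994e-10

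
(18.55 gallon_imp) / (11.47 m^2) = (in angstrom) 7.352e+07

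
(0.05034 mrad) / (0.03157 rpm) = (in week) 2.518e-08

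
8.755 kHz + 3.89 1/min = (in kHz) 8.755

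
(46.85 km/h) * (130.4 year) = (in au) 0.3577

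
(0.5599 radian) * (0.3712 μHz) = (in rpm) 1.985e-06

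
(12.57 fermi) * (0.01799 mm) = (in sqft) 2.434e-18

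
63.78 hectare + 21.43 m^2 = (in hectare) 63.78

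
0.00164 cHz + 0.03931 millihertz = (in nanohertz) 5.571e+04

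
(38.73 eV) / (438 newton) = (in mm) 1.417e-17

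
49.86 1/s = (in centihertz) 4986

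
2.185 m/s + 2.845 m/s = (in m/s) 5.03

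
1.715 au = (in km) 2.566e+08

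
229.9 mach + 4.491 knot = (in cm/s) 7.828e+06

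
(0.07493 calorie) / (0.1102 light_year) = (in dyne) 3.007e-11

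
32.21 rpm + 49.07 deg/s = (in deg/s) 242.3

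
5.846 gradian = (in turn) 0.01462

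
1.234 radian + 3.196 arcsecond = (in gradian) 78.56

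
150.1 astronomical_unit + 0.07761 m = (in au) 150.1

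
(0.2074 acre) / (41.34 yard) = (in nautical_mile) 0.01199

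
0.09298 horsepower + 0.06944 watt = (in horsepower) 0.09307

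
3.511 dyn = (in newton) 3.511e-05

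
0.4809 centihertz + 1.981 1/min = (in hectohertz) 0.0003783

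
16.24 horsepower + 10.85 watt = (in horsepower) 16.25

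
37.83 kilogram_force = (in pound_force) 83.4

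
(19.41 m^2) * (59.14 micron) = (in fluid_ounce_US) 38.82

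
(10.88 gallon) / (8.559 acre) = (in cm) 0.0001189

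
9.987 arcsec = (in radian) 4.842e-05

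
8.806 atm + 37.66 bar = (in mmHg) 3.494e+04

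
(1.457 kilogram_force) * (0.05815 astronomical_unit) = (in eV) 7.758e+29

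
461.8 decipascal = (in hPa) 0.4618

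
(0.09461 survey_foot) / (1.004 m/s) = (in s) 0.02872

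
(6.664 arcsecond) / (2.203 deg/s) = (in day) 9.725e-09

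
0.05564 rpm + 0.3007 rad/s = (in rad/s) 0.3065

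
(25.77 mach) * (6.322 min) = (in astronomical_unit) 2.225e-05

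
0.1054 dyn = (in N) 1.054e-06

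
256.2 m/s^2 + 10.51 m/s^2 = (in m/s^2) 266.7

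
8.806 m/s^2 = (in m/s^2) 8.806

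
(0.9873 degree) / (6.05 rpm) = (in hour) 7.555e-06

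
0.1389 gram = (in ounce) 0.0049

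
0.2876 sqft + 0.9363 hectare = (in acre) 2.314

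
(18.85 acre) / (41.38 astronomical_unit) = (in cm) 1.232e-06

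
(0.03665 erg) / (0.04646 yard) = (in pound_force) 1.939e-08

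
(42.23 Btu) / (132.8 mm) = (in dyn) 3.355e+10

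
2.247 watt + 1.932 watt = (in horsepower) 0.005604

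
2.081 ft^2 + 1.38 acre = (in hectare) 0.5585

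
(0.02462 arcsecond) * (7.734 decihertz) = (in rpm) 8.815e-07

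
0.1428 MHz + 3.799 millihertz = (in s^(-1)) 1.428e+05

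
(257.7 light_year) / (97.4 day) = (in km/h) 1.043e+12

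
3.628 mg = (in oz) 0.000128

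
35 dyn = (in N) 0.00035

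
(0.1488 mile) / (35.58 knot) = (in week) 2.163e-05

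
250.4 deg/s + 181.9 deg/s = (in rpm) 72.05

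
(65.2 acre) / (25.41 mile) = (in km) 0.006452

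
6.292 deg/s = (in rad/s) 0.1098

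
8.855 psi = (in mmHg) 457.9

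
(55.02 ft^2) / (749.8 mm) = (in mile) 0.004236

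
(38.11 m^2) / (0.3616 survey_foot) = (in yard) 378.1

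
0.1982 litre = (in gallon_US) 0.05236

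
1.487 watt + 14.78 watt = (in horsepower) 0.02181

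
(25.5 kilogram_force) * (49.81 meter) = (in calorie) 2977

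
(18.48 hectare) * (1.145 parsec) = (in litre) 6.529e+24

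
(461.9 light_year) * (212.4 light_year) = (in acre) 2.17e+33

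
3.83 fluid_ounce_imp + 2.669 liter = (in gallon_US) 0.7338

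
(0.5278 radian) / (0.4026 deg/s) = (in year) 2.382e-06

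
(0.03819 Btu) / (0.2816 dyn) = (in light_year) 1.512e-09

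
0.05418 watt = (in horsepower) 7.266e-05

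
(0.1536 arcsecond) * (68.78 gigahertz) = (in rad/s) 5.122e+04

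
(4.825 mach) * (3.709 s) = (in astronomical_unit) 4.073e-08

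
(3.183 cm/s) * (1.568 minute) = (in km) 0.002995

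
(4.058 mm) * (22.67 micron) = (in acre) 2.273e-11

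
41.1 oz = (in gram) 1165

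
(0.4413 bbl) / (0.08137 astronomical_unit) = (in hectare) 5.764e-16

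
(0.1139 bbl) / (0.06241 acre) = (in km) 7.17e-08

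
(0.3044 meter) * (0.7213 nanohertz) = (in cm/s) 2.196e-08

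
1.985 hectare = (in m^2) 1.985e+04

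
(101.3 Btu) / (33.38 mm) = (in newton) 3.202e+06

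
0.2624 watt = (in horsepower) 0.0003519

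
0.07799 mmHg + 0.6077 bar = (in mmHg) 455.9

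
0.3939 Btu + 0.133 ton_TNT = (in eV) 3.473e+27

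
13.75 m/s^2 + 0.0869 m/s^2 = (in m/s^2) 13.84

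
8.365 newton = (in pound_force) 1.881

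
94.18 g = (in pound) 0.2076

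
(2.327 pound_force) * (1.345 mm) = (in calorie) 0.003327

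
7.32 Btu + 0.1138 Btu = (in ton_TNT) 1.875e-06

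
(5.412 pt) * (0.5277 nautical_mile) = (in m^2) 1.866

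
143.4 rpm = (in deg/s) 860.4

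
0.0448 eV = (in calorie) 1.716e-21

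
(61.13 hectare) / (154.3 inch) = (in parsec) 5.055e-12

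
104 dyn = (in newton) 0.00104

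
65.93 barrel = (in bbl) 65.93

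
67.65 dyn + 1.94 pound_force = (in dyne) 8.63e+05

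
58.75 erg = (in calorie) 1.404e-06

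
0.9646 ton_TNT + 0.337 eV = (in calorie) 9.646e+08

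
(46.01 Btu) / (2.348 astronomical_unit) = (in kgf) 1.409e-08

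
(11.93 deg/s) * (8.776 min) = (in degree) 6282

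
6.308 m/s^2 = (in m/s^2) 6.308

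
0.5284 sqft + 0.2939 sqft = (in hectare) 7.639e-06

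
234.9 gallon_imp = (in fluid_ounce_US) 3.611e+04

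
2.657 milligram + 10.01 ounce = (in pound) 0.6256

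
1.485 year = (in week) 77.43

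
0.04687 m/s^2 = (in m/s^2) 0.04687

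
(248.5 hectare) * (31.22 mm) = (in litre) 7.758e+07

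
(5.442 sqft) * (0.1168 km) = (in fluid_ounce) 1.997e+06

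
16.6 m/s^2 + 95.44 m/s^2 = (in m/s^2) 112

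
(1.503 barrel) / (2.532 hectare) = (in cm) 0.0009438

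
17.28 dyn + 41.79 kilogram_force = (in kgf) 41.79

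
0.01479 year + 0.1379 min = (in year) 0.01479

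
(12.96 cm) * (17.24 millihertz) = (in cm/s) 0.2234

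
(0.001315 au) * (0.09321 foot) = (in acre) 1381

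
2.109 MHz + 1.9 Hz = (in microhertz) 2.109e+12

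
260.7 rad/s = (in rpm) 2490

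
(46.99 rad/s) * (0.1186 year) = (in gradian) 1.119e+10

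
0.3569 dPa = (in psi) 5.176e-06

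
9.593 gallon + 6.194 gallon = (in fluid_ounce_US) 2021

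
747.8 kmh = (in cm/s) 2.077e+04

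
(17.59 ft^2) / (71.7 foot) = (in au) 4.998e-13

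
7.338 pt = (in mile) 1.609e-06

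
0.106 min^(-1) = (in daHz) 0.0001767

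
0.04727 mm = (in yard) 5.17e-05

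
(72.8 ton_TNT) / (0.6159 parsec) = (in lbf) 3.603e-06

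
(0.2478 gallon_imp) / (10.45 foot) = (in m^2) 0.0003537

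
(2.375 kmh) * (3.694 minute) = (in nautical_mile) 0.07895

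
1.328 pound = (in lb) 1.328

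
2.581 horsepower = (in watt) 1925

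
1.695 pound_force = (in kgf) 0.7688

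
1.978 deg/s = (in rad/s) 0.03452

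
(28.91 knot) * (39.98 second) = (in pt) 1.685e+06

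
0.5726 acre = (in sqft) 2.494e+04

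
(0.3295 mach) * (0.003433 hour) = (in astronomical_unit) 9.269e-09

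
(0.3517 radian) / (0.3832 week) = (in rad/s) 1.518e-06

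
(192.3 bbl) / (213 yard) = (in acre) 3.879e-05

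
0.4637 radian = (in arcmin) 1594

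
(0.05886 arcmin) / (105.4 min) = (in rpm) 2.585e-08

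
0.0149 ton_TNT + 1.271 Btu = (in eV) 3.891e+26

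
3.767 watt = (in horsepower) 0.005052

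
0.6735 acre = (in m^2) 2726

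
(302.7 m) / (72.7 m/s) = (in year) 1.32e-07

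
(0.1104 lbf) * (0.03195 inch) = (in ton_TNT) 9.525e-14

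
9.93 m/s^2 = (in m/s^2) 9.93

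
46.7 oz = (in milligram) 1.324e+06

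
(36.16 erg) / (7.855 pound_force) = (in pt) 0.0002934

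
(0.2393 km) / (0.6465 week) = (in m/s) 0.000612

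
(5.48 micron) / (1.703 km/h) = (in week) 1.915e-11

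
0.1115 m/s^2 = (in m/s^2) 0.1115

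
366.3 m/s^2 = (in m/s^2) 366.3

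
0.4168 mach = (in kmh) 510.9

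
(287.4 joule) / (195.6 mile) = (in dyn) 91.3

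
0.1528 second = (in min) 0.002547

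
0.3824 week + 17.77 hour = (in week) 0.4882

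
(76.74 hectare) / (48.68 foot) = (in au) 3.457e-07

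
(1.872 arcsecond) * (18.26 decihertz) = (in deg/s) 0.0009495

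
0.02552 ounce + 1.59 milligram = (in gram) 0.7251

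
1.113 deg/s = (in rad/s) 0.01943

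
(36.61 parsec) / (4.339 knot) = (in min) 8.435e+15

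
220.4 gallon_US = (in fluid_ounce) 2.821e+04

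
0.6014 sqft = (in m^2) 0.05587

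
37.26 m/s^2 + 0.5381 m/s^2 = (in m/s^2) 37.8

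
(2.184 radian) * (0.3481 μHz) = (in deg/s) 4.356e-05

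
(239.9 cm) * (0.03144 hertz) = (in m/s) 0.07542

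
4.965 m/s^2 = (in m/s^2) 4.965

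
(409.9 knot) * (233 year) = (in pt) 4.392e+15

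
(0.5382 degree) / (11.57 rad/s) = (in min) 1.353e-05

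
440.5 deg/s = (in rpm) 73.42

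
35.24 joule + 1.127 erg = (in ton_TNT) 8.423e-09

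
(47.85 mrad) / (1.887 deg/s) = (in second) 1.453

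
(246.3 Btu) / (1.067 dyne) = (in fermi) 2.435e+25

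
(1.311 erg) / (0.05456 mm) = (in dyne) 240.3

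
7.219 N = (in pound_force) 1.623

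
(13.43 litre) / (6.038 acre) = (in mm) 0.0005496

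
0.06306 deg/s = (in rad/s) 0.001101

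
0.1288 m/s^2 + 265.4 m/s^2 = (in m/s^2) 265.5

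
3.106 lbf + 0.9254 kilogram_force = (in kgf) 2.334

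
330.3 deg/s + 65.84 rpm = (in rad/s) 12.66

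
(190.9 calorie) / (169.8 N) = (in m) 4.704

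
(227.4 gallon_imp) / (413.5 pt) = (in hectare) 0.0007087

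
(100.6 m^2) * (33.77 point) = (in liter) 1198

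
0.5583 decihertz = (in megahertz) 5.583e-08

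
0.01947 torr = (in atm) 2.562e-05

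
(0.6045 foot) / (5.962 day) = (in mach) 1.05e-09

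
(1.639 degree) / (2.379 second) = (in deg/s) 0.6889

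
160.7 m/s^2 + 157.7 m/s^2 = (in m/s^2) 318.4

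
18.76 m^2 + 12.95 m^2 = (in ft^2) 341.3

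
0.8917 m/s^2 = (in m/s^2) 0.8917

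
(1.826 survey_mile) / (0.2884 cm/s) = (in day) 11.79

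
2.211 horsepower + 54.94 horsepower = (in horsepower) 57.15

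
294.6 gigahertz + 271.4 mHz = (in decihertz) 2.946e+12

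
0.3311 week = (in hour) 55.62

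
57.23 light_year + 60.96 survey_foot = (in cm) 5.414e+19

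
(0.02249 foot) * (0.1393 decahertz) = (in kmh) 0.03438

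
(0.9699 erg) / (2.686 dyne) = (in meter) 0.003611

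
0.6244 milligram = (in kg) 6.244e-07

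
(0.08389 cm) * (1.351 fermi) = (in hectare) 1.133e-22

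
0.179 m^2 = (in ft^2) 1.927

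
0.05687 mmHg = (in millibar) 0.07582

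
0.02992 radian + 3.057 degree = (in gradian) 5.301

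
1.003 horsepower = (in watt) 747.9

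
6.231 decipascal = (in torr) 0.004674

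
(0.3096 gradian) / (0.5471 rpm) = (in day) 9.825e-07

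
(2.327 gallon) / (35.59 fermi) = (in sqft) 2.664e+12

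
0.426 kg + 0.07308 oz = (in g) 428.1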